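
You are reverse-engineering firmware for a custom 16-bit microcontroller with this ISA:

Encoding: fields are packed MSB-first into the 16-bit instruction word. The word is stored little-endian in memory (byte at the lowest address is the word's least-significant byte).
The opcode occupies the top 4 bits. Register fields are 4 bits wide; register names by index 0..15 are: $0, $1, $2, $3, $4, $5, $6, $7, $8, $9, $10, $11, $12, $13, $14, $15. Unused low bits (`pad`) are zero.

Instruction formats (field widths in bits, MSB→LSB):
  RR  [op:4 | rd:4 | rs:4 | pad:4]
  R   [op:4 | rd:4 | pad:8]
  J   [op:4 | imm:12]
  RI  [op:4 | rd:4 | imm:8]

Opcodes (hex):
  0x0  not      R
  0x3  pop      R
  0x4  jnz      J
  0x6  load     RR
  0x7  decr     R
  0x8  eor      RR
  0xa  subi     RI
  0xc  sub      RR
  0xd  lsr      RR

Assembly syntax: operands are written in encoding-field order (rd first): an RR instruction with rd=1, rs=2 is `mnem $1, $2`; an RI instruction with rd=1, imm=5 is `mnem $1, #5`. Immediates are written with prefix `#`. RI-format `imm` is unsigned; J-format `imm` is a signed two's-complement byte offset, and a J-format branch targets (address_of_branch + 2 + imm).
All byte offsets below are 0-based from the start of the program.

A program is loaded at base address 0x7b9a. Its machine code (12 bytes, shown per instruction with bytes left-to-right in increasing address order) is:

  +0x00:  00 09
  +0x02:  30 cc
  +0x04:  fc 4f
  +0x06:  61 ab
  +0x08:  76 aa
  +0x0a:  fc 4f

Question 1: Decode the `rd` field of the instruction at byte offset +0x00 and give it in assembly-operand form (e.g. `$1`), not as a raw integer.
@+00  little-endian(00 09) = 0x0900
  top 4b → 0x0 → not [R]
  rd@[11:8]=0x9 ⇒ $9

$9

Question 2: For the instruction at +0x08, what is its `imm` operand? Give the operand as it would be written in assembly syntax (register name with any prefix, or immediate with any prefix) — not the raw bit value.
@+08  little-endian(76 aa) = 0xaa76
  top 4b → 0xa → subi [RI]
  rd@[11:8]=0xa ⇒ $10
  imm@[7:0]=0x76 ⇒ #118

#118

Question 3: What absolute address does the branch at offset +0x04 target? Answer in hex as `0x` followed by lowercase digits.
0x7b9c

@+04  little-endian(fc 4f) = 0x4ffc
  op=0x4ffc>>12=0x4 ⇒ jnz (J)
  [11:0] imm=4092 (s12→-4) = #-4
  target = base 0x7b9a + off 0x04 + 2 + imm -4 = 0x7b9c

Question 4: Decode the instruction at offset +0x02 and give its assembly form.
sub $12, $3

+0x02: 30 cc ⇒ word 0xcc30 (little)
  top 4b → 0xc → sub [RR]
  [11:8] rd=12 = $12
  [7:4] rs=3 = $3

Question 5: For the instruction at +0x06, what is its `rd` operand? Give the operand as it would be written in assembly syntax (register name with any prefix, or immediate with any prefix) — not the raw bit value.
$11

+0x06: 61 ab ⇒ word 0xab61 (little)
  opcode bits[15:12]=0xa: subi/RI
  rd: (w>>8)&0xf=0xb → $11
  imm: (w>>0)&0xff=0x61 → #97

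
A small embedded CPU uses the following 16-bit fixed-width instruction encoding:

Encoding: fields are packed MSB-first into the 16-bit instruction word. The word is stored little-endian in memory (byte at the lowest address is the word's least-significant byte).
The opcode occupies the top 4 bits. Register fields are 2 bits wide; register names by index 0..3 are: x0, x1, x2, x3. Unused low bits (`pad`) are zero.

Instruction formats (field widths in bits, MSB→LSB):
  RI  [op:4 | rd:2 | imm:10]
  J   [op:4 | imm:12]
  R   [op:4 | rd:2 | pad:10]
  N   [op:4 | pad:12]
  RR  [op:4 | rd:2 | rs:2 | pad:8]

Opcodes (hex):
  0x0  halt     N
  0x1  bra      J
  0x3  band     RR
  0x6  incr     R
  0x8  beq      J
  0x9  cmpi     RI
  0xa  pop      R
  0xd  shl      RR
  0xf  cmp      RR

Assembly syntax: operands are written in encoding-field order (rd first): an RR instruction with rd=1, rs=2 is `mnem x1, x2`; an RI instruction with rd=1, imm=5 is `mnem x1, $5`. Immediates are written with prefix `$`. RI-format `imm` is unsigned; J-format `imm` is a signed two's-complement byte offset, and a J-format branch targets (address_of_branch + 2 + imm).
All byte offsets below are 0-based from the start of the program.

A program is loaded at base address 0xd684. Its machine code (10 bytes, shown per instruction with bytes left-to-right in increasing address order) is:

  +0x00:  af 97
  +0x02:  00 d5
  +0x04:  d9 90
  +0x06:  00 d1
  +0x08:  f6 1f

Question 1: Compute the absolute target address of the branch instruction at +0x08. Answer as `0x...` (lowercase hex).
0xd684

[08] f6 1f → 0x1ff6
  opcode bits[15:12]=0x1: bra/J
  imm: (w>>0)&0xfff=0xff6 (s12→-10) → $-10
  target = base 0xd684 + off 0x08 + 2 + imm -10 = 0xd684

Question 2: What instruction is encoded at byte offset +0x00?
cmpi x1, $943

[00] af 97 → 0x97af
  opcode bits[15:12]=0x9: cmpi/RI
  rd: (w>>10)&0x3=0x1 → x1
  imm: (w>>0)&0x3ff=0x3af → $943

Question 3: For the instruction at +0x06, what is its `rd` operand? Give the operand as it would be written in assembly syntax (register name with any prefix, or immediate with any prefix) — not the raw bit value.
x0

@+06  little-endian(00 d1) = 0xd100
  op=0xd100>>12=0xd ⇒ shl (RR)
  rd: (w>>10)&0x3=0x0 → x0
  rs: (w>>8)&0x3=0x1 → x1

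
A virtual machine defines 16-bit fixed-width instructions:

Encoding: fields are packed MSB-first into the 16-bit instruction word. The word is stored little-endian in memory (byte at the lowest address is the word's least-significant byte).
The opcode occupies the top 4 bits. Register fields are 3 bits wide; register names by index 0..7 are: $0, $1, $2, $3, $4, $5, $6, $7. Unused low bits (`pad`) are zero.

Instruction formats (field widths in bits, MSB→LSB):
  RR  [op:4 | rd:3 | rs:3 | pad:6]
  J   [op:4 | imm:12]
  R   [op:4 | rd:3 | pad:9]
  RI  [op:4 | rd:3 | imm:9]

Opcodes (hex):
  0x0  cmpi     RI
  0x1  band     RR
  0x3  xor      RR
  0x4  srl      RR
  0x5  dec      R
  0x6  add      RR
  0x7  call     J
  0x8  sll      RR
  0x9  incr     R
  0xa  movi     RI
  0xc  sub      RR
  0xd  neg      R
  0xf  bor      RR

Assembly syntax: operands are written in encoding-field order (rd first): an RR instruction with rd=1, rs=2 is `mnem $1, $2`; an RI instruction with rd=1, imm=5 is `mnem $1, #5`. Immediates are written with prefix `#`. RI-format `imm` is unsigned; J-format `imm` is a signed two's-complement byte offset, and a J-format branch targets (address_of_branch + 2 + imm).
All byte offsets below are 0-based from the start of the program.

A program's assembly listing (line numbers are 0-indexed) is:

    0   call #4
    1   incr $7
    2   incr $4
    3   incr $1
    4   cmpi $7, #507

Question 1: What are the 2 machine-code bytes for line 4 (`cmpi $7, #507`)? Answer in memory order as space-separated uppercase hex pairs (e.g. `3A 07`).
4. cmpi fields op=0x0:4|rd=7:3|imm=507:9 → word 0ffbh → fb 0f

FB 0F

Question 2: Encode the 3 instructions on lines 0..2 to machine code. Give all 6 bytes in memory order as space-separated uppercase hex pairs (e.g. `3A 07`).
04 70 00 9E 00 98

L0: call op=0x7:4|imm=4:12 ⇒ 0x7004 ⇒ little 04 70
L1: incr op=0x9:4|rd=7:3|pad=0:9 ⇒ 0x9e00 ⇒ little 00 9e
L2: incr op=0x9:4|rd=4:3|pad=0:9 ⇒ 0x9800 ⇒ little 00 98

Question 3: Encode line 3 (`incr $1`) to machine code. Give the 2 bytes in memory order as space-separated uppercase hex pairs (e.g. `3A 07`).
00 92

line 3 (incr): pack op=0x9:4|rd=1:3|pad=0:9 = 0x9200; little→ 00 92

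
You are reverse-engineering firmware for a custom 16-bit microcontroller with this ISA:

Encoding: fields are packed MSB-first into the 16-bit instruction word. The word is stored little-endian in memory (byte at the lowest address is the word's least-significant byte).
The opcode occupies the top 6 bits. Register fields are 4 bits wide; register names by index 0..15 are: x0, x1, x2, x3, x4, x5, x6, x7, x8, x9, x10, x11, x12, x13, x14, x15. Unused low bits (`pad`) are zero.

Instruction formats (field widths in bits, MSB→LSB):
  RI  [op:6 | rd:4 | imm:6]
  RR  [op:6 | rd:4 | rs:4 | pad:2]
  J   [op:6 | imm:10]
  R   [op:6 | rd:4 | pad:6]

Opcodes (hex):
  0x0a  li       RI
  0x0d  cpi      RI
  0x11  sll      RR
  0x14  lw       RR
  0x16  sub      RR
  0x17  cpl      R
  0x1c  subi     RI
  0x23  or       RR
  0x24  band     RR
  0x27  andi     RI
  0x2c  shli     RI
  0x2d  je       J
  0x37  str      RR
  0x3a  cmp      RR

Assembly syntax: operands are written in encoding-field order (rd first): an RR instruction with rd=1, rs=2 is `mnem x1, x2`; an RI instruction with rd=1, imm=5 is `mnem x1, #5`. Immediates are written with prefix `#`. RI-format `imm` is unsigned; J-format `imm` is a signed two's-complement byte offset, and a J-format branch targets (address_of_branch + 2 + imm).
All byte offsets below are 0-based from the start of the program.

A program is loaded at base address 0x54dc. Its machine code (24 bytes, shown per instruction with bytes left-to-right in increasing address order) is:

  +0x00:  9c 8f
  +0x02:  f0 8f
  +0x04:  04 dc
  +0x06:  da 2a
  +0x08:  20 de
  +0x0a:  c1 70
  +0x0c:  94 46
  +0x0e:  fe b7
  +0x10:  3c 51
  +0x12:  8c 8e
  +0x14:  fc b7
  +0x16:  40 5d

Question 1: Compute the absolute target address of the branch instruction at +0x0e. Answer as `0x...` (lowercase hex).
@+0e  little-endian(fe b7) = 0xb7fe
  opcode bits[15:10]=0x2d: je/J
  imm: (w>>0)&0x3ff=0x3fe (s10→-2) → #-2
  target = base 0x54dc + off 0x0e + 2 + imm -2 = 0x54ea

0x54ea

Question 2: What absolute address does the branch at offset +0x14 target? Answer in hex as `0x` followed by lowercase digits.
0x54ee

@+14  little-endian(fc b7) = 0xb7fc
  op=0xb7fc>>10=0x2d ⇒ je (J)
  imm@[9:0]=0x3fc (s10→-4) ⇒ #-4
  target = base 0x54dc + off 0x14 + 2 + imm -4 = 0x54ee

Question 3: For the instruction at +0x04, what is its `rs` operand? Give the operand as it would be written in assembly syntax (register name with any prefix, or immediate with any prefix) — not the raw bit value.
off 0x04: read 04 dc as little → 0xdc04
  top 6b → 0x37 → str [RR]
  [9:6] rd=0 = x0
  [5:2] rs=1 = x1

x1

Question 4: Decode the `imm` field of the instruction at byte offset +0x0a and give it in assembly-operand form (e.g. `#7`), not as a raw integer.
#1

off 0x0a: read c1 70 as little → 0x70c1
  op=0x70c1>>10=0x1c ⇒ subi (RI)
  [9:6] rd=3 = x3
  [5:0] imm=1 = #1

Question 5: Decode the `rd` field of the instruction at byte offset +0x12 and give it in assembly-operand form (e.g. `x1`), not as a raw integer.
+0x12: 8c 8e ⇒ word 0x8e8c (little)
  op=0x8e8c>>10=0x23 ⇒ or (RR)
  [9:6] rd=10 = x10
  [5:2] rs=3 = x3

x10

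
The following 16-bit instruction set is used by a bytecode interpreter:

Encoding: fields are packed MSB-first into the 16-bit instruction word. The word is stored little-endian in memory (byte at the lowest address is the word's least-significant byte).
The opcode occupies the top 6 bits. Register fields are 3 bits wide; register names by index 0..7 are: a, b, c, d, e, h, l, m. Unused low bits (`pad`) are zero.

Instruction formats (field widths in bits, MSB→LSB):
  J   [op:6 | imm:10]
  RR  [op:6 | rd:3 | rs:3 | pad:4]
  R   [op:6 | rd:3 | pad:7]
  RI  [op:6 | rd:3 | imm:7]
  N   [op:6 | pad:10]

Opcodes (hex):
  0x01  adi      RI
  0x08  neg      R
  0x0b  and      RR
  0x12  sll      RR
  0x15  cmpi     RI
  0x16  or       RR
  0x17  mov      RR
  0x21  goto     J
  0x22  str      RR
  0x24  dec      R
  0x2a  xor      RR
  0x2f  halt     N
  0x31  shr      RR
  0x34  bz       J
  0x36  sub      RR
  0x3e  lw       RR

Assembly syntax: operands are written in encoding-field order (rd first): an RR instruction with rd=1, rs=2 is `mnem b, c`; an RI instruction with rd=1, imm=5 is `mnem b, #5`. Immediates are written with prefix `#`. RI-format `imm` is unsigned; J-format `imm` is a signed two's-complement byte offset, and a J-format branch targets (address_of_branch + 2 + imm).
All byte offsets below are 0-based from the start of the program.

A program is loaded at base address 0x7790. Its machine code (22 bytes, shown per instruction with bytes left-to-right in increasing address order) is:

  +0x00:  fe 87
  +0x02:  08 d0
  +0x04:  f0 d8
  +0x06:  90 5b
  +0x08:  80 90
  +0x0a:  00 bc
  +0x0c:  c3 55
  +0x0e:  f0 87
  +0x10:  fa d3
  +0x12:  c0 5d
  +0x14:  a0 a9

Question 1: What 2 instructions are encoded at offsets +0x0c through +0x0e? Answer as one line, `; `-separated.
off 0x0c: read c3 55 as little → 0x55c3
  op=0x55c3>>10=0x15 ⇒ cmpi (RI)
  [9:7] rd=3 = d
  [6:0] imm=67 = #67
off 0x0e: read f0 87 as little → 0x87f0
  op=0x87f0>>10=0x21 ⇒ goto (J)
  [9:0] imm=1008 (s10→-16) = #-16

cmpi d, #67; goto #-16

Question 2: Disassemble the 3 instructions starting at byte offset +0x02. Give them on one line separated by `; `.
bz #8; sub b, m; or m, b

off 0x02: read 08 d0 as little → 0xd008
  opcode bits[15:10]=0x34: bz/J
  imm@[9:0]=0x8 ⇒ #8
off 0x04: read f0 d8 as little → 0xd8f0
  opcode bits[15:10]=0x36: sub/RR
  rd@[9:7]=0x1 ⇒ b
  rs@[6:4]=0x7 ⇒ m
off 0x06: read 90 5b as little → 0x5b90
  opcode bits[15:10]=0x16: or/RR
  rd@[9:7]=0x7 ⇒ m
  rs@[6:4]=0x1 ⇒ b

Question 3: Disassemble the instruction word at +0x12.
off 0x12: read c0 5d as little → 0x5dc0
  top 6b → 0x17 → mov [RR]
  [9:7] rd=3 = d
  [6:4] rs=4 = e

mov d, e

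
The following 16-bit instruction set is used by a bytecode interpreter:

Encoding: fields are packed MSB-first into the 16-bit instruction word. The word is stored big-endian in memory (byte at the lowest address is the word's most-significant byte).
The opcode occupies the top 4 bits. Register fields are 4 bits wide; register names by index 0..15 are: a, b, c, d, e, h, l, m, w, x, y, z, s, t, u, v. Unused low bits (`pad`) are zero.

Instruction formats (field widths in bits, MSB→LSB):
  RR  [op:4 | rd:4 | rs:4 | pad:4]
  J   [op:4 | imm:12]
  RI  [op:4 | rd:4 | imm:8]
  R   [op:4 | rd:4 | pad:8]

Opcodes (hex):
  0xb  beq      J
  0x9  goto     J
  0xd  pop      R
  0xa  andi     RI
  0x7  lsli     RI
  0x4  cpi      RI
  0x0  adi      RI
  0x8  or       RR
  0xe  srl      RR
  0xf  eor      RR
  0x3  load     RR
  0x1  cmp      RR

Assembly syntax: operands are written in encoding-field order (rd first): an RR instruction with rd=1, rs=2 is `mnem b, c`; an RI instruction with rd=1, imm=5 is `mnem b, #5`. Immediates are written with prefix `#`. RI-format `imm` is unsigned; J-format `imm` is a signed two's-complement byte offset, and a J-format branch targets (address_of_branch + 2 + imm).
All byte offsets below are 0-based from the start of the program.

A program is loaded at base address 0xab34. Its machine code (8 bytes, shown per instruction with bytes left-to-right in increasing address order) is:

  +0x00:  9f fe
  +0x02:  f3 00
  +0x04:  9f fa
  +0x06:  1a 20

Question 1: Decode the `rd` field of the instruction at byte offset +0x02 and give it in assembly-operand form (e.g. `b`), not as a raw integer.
d

[02] f3 00 → 0xf300
  op=0xf300>>12=0xf ⇒ eor (RR)
  rd: (w>>8)&0xf=0x3 → d
  rs: (w>>4)&0xf=0x0 → a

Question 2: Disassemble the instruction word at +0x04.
goto #-6

+0x04: 9f fa ⇒ word 0x9ffa (big)
  op=0x9ffa>>12=0x9 ⇒ goto (J)
  imm: (w>>0)&0xfff=0xffa (s12→-6) → #-6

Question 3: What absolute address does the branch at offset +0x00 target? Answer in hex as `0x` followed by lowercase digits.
@+00  big-endian(9f fe) = 0x9ffe
  top 4b → 0x9 → goto [J]
  imm: (w>>0)&0xfff=0xffe (s12→-2) → #-2
  target = base 0xab34 + off 0x00 + 2 + imm -2 = 0xab34

0xab34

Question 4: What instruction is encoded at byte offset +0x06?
@+06  big-endian(1a 20) = 0x1a20
  op=0x1a20>>12=0x1 ⇒ cmp (RR)
  rd: (w>>8)&0xf=0xa → y
  rs: (w>>4)&0xf=0x2 → c

cmp y, c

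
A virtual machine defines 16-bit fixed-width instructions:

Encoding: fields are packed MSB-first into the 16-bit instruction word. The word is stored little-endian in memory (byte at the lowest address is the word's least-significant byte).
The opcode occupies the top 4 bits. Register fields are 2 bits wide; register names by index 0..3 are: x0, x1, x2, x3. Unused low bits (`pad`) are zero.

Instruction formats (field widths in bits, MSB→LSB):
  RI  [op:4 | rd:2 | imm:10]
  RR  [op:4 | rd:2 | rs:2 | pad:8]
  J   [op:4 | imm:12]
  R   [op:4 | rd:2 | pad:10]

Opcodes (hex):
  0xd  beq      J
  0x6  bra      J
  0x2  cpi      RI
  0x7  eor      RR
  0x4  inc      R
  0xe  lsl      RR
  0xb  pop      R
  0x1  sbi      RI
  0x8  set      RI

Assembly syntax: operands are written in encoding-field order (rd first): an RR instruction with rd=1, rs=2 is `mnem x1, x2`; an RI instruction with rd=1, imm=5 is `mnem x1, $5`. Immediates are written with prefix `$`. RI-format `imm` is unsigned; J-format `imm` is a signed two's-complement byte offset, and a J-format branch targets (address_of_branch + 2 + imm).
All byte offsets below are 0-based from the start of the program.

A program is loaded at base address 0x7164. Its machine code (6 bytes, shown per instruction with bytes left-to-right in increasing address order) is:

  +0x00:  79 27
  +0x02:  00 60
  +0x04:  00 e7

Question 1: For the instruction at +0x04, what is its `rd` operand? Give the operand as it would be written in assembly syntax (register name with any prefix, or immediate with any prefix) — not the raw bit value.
[04] 00 e7 → 0xe700
  top 4b → 0xe → lsl [RR]
  [11:10] rd=1 = x1
  [9:8] rs=3 = x3

x1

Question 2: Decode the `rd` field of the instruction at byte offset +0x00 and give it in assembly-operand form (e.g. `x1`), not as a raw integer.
x1

[00] 79 27 → 0x2779
  top 4b → 0x2 → cpi [RI]
  rd@[11:10]=0x1 ⇒ x1
  imm@[9:0]=0x379 ⇒ $889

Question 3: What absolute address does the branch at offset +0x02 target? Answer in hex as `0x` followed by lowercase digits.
[02] 00 60 → 0x6000
  top 4b → 0x6 → bra [J]
  imm@[11:0]=0x0 ⇒ $0
  target = base 0x7164 + off 0x02 + 2 + imm 0 = 0x7168

0x7168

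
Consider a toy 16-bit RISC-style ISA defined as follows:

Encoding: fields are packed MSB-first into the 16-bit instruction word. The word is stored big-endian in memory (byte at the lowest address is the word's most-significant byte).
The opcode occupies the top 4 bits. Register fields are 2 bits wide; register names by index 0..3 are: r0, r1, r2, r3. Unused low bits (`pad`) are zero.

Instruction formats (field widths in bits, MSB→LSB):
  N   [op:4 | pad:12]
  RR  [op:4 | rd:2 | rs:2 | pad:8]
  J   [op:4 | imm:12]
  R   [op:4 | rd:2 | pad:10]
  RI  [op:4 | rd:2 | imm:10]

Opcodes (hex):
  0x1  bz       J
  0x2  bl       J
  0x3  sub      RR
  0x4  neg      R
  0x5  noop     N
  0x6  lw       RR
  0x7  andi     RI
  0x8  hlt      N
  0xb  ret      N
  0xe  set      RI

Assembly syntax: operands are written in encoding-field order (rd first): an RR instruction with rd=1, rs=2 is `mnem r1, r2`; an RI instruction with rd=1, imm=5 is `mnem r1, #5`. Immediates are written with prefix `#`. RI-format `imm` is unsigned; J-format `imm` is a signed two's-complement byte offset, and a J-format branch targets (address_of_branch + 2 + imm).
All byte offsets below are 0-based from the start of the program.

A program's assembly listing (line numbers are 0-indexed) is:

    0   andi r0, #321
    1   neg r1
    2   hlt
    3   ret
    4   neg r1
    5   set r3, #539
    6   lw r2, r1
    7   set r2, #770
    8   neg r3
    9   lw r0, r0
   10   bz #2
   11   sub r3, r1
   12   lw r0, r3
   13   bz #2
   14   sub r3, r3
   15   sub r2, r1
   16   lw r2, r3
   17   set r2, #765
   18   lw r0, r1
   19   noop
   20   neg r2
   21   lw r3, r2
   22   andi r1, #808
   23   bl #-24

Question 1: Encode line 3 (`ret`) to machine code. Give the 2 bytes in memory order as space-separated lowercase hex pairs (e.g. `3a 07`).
line 3 (ret): pack op=0xb:4|pad=0:12 = 0xb000; big→ b0 00

b0 00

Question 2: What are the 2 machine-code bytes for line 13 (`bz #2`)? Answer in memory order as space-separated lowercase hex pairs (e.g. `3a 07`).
L13: bz op=0x1:4|imm=2:12 ⇒ 0x1002 ⇒ big 10 02

10 02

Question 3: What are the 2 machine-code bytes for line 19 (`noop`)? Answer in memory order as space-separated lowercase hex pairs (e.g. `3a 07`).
line 19 (noop): pack op=0x5:4|pad=0:12 = 0x5000; big→ 50 00

50 00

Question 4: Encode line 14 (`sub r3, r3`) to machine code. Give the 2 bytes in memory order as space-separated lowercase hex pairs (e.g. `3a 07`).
3f 00

L14: sub op=0x3:4|rd=3:2|rs=3:2|pad=0:8 ⇒ 0x3f00 ⇒ big 3f 00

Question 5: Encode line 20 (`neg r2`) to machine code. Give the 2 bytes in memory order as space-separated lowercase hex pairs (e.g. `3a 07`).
L20: neg op=0x4:4|rd=2:2|pad=0:10 ⇒ 0x4800 ⇒ big 48 00

48 00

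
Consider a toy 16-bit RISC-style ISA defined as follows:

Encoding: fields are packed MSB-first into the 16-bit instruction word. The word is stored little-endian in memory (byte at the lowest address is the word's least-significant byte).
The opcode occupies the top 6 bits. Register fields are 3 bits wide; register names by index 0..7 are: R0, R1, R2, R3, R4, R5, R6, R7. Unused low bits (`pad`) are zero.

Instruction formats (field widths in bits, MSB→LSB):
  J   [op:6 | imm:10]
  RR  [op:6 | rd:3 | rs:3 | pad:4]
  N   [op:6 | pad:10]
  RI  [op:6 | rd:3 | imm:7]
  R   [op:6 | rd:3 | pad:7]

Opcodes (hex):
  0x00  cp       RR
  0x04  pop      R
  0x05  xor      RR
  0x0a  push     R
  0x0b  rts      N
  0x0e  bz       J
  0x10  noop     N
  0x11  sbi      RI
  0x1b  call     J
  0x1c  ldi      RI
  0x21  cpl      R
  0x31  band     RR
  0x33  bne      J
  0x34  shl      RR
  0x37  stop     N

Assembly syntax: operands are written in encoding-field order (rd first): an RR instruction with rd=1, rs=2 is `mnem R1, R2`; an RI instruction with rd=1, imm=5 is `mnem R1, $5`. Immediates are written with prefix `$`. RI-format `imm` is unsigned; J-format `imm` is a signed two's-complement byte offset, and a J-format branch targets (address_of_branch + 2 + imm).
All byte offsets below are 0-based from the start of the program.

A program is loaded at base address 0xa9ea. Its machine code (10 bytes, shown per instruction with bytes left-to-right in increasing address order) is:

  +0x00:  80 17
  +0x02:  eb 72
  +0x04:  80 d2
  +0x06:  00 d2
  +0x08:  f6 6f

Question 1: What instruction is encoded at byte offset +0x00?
[00] 80 17 → 0x1780
  op=0x1780>>10=0x5 ⇒ xor (RR)
  [9:7] rd=7 = R7
  [6:4] rs=0 = R0

xor R7, R0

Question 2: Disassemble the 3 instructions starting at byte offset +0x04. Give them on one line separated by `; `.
shl R5, R0; shl R4, R0; call $-10

+0x04: 80 d2 ⇒ word 0xd280 (little)
  opcode bits[15:10]=0x34: shl/RR
  rd: (w>>7)&0x7=0x5 → R5
  rs: (w>>4)&0x7=0x0 → R0
+0x06: 00 d2 ⇒ word 0xd200 (little)
  opcode bits[15:10]=0x34: shl/RR
  rd: (w>>7)&0x7=0x4 → R4
  rs: (w>>4)&0x7=0x0 → R0
+0x08: f6 6f ⇒ word 0x6ff6 (little)
  opcode bits[15:10]=0x1b: call/J
  imm: (w>>0)&0x3ff=0x3f6 (s10→-10) → $-10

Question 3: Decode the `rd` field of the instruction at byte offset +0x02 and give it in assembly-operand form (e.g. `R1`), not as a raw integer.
R5

@+02  little-endian(eb 72) = 0x72eb
  opcode bits[15:10]=0x1c: ldi/RI
  rd: (w>>7)&0x7=0x5 → R5
  imm: (w>>0)&0x7f=0x6b → $107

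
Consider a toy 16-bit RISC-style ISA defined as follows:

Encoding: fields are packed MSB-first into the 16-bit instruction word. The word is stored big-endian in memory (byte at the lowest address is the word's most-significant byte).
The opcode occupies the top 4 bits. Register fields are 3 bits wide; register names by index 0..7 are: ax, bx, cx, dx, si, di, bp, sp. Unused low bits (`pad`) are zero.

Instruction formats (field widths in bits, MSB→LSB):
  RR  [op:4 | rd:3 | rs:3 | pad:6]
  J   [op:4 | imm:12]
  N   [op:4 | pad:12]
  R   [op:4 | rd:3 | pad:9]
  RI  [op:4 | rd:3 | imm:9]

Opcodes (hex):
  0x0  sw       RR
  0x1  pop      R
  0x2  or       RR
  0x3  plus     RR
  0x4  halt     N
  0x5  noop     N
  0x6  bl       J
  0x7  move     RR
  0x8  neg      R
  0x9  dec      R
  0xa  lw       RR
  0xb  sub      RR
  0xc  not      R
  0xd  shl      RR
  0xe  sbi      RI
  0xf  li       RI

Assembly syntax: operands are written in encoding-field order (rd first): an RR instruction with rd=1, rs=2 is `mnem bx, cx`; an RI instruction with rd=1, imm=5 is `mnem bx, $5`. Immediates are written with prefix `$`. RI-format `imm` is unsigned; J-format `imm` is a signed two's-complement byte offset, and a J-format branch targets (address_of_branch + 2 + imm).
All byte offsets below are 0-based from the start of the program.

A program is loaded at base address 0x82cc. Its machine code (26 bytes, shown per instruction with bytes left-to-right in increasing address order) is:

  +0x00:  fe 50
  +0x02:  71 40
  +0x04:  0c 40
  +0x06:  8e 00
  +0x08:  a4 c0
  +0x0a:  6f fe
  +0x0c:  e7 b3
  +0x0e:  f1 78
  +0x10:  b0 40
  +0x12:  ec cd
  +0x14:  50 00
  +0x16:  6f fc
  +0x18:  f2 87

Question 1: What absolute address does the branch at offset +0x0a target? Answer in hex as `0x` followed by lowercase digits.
@+0a  big-endian(6f fe) = 0x6ffe
  opcode bits[15:12]=0x6: bl/J
  imm@[11:0]=0xffe (s12→-2) ⇒ $-2
  target = base 0x82cc + off 0x0a + 2 + imm -2 = 0x82d6

0x82d6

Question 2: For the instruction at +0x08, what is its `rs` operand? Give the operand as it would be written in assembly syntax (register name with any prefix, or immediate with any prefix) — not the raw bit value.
@+08  big-endian(a4 c0) = 0xa4c0
  opcode bits[15:12]=0xa: lw/RR
  rd@[11:9]=0x2 ⇒ cx
  rs@[8:6]=0x3 ⇒ dx

dx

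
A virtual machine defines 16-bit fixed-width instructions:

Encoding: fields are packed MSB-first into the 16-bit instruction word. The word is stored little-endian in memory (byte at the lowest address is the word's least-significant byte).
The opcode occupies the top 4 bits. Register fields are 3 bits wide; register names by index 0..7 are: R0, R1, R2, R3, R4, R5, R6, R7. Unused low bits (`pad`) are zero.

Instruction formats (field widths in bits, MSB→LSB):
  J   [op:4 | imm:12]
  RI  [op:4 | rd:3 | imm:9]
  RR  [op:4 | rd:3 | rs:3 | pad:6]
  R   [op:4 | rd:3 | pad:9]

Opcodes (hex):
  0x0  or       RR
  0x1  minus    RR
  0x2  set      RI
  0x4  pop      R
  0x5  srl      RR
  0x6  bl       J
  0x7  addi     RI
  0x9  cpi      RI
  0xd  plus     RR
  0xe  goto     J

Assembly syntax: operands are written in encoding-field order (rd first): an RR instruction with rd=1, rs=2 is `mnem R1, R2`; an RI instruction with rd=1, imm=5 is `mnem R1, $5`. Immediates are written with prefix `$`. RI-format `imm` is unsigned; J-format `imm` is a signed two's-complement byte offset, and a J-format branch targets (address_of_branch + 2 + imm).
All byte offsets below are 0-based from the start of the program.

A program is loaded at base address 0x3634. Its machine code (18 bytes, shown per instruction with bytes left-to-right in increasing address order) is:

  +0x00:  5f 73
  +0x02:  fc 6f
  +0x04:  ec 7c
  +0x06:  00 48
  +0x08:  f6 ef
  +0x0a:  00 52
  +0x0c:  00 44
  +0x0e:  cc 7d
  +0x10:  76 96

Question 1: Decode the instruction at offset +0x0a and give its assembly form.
srl R1, R0

[0a] 00 52 → 0x5200
  op=0x5200>>12=0x5 ⇒ srl (RR)
  rd: (w>>9)&0x7=0x1 → R1
  rs: (w>>6)&0x7=0x0 → R0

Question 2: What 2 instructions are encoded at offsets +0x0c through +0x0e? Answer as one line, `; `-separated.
+0x0c: 00 44 ⇒ word 0x4400 (little)
  top 4b → 0x4 → pop [R]
  rd@[11:9]=0x2 ⇒ R2
+0x0e: cc 7d ⇒ word 0x7dcc (little)
  top 4b → 0x7 → addi [RI]
  rd@[11:9]=0x6 ⇒ R6
  imm@[8:0]=0x1cc ⇒ $460

pop R2; addi R6, $460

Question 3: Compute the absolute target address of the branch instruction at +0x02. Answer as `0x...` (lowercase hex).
0x3634

+0x02: fc 6f ⇒ word 0x6ffc (little)
  top 4b → 0x6 → bl [J]
  imm: (w>>0)&0xfff=0xffc (s12→-4) → $-4
  target = base 0x3634 + off 0x02 + 2 + imm -4 = 0x3634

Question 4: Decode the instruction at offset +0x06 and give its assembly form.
@+06  little-endian(00 48) = 0x4800
  opcode bits[15:12]=0x4: pop/R
  rd@[11:9]=0x4 ⇒ R4

pop R4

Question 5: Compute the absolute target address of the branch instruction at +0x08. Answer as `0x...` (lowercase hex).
+0x08: f6 ef ⇒ word 0xeff6 (little)
  top 4b → 0xe → goto [J]
  imm@[11:0]=0xff6 (s12→-10) ⇒ $-10
  target = base 0x3634 + off 0x08 + 2 + imm -10 = 0x3634

0x3634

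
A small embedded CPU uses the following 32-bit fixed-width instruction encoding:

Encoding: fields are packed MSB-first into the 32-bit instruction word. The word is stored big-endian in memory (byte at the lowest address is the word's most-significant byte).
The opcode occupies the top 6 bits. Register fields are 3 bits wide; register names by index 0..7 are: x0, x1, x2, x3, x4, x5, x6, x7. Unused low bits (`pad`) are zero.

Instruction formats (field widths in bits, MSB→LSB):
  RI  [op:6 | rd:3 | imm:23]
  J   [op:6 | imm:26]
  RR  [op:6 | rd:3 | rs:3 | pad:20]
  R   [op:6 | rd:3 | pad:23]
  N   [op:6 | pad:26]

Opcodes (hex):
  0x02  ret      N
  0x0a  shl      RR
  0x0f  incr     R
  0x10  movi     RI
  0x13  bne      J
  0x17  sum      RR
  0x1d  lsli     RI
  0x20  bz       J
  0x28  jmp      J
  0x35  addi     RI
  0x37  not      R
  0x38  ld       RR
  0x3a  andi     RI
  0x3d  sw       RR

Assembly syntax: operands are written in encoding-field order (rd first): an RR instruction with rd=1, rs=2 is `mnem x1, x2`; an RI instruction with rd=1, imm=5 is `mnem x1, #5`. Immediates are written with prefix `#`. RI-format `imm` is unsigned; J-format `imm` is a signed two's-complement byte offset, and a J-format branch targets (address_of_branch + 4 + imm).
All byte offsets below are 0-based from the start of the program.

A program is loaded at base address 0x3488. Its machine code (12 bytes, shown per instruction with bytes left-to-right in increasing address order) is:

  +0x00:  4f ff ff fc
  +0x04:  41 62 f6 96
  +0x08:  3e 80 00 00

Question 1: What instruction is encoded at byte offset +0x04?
[04] 41 62 f6 96 → 0x4162f696
  opcode bits[31:26]=0x10: movi/RI
  rd: (w>>23)&0x7=0x2 → x2
  imm: (w>>0)&0x7fffff=0x62f696 → #6485654

movi x2, #6485654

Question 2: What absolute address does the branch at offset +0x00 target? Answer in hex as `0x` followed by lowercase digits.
0x3488

@+00  big-endian(4f ff ff fc) = 0x4ffffffc
  opcode bits[31:26]=0x13: bne/J
  [25:0] imm=67108860 (s26→-4) = #-4
  target = base 0x3488 + off 0x00 + 4 + imm -4 = 0x3488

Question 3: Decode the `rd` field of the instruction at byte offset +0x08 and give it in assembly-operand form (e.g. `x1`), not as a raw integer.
x5

+0x08: 3e 80 00 00 ⇒ word 0x3e800000 (big)
  opcode bits[31:26]=0xf: incr/R
  rd@[25:23]=0x5 ⇒ x5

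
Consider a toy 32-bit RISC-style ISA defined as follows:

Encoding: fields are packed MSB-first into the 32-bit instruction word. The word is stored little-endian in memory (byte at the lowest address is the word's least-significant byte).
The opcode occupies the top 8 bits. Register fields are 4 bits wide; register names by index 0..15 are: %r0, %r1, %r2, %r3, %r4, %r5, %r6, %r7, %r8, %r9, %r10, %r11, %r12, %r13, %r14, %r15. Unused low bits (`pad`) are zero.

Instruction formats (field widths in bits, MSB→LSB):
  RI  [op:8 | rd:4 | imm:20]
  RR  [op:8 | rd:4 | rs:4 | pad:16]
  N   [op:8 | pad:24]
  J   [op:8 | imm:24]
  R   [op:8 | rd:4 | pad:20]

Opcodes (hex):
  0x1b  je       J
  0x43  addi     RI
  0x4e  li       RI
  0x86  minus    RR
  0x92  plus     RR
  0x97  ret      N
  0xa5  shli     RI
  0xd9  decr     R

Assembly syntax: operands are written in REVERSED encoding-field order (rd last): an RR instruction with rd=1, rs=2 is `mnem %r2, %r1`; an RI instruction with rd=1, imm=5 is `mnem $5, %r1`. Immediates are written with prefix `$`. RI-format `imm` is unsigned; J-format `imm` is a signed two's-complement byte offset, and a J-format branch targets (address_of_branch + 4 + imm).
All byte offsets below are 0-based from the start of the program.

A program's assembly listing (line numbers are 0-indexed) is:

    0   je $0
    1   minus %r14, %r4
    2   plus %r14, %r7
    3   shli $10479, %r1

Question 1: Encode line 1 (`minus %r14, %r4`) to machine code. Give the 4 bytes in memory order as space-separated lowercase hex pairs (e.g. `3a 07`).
00 00 4e 86

line 1 (minus): pack op=0x86:8|rd=4:4|rs=14:4|pad=0:16 = 0x864e0000; little→ 00 00 4e 86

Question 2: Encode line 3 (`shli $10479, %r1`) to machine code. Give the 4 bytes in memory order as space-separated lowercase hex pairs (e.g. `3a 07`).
ef 28 10 a5

line 3 (shli): pack op=0xa5:8|rd=1:4|imm=10479:20 = 0xa51028ef; little→ ef 28 10 a5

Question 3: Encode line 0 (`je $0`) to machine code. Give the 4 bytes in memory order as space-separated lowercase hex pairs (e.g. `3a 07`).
line 0 (je): pack op=0x1b:8|imm=0:24 = 0x1b000000; little→ 00 00 00 1b

00 00 00 1b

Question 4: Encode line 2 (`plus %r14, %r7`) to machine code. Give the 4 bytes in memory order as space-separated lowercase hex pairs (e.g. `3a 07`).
L2: plus op=0x92:8|rd=7:4|rs=14:4|pad=0:16 ⇒ 0x927e0000 ⇒ little 00 00 7e 92

00 00 7e 92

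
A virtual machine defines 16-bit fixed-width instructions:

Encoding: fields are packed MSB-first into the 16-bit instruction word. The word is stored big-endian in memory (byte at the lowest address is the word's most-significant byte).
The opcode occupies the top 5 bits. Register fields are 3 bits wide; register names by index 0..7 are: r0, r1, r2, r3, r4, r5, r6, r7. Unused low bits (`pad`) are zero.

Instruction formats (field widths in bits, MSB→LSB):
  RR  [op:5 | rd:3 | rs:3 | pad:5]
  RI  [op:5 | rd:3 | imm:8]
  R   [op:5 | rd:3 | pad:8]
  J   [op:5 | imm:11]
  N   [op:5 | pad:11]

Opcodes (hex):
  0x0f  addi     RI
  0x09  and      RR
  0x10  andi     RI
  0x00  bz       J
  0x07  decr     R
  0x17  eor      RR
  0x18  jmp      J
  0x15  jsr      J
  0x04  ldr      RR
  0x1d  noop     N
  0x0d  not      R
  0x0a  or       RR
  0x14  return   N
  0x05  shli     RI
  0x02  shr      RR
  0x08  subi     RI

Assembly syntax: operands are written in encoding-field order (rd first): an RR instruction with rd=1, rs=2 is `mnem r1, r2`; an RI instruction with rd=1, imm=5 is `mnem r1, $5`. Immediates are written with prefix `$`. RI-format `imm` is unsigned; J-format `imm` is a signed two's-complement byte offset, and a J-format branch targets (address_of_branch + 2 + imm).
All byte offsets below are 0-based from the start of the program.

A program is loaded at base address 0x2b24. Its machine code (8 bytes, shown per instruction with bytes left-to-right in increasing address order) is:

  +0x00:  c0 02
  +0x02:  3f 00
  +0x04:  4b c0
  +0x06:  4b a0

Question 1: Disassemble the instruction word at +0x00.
@+00  big-endian(c0 02) = 0xc002
  op=0xc002>>11=0x18 ⇒ jmp (J)
  imm@[10:0]=0x2 ⇒ $2

jmp $2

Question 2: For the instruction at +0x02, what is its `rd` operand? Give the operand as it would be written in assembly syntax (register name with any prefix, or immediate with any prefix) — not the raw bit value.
r7

[02] 3f 00 → 0x3f00
  op=0x3f00>>11=0x7 ⇒ decr (R)
  [10:8] rd=7 = r7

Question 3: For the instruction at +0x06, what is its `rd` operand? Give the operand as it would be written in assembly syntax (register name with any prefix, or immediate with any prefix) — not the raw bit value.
off 0x06: read 4b a0 as big → 0x4ba0
  opcode bits[15:11]=0x9: and/RR
  rd@[10:8]=0x3 ⇒ r3
  rs@[7:5]=0x5 ⇒ r5

r3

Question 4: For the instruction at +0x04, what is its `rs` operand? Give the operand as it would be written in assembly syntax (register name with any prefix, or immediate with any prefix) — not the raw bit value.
r6

off 0x04: read 4b c0 as big → 0x4bc0
  opcode bits[15:11]=0x9: and/RR
  rd@[10:8]=0x3 ⇒ r3
  rs@[7:5]=0x6 ⇒ r6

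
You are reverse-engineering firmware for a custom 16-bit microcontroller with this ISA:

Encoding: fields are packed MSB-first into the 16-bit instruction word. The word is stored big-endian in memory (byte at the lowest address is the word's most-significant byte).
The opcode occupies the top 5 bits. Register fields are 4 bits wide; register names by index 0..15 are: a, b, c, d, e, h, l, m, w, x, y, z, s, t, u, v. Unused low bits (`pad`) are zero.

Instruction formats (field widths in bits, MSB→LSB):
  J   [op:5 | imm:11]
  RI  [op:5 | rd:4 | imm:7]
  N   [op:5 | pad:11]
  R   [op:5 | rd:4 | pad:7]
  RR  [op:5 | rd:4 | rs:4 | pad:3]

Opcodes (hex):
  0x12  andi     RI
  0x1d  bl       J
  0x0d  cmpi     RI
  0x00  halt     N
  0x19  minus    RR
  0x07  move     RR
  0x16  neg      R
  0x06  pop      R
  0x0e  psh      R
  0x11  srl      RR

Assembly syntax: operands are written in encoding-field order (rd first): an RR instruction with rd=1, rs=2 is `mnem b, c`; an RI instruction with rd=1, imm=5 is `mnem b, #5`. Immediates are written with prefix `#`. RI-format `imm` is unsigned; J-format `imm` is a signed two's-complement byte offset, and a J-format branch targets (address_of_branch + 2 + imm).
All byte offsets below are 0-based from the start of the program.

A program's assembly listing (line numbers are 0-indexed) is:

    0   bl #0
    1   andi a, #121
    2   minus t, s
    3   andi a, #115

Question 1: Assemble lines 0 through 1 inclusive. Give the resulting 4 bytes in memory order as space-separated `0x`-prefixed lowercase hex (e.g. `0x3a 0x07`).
line 0 (bl): pack op=0x1d:5|imm=0:11 = 0xe800; big→ e8 00
line 1 (andi): pack op=0x12:5|rd=0:4|imm=121:7 = 0x9079; big→ 90 79

0xe8 0x00 0x90 0x79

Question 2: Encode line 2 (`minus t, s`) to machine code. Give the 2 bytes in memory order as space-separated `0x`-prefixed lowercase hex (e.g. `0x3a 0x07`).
line 2 (minus): pack op=0x19:5|rd=13:4|rs=12:4|pad=0:3 = 0xcee0; big→ ce e0

0xce 0xe0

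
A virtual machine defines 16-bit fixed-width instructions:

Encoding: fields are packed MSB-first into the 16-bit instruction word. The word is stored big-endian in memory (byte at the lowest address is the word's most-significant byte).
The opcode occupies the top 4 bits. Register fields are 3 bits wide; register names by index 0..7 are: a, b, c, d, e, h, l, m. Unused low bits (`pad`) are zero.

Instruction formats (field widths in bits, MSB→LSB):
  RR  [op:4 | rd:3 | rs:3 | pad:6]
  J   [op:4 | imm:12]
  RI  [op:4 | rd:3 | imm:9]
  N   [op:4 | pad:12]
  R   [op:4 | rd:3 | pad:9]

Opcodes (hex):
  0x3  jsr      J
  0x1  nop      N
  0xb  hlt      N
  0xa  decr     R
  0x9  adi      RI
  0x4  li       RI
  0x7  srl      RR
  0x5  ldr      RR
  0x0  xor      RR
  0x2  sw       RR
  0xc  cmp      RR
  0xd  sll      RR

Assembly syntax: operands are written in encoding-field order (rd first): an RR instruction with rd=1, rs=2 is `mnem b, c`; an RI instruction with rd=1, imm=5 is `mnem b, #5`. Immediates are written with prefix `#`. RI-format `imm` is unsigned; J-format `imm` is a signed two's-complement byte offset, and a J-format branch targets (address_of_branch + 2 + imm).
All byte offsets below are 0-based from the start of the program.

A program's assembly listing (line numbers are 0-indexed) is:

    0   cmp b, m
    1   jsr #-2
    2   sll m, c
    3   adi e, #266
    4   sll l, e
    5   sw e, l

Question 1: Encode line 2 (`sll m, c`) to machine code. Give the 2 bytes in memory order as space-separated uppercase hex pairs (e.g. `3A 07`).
2. sll fields op=0xd:4|rd=7:3|rs=2:3|pad=0:6 → word de80h → de 80

DE 80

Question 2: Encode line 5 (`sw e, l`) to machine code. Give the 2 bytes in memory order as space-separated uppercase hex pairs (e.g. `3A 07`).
5. sw fields op=0x2:4|rd=4:3|rs=6:3|pad=0:6 → word 2980h → 29 80

29 80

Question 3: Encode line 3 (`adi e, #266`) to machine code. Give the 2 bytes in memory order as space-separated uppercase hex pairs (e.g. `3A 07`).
99 0A

L3: adi op=0x9:4|rd=4:3|imm=266:9 ⇒ 0x990a ⇒ big 99 0a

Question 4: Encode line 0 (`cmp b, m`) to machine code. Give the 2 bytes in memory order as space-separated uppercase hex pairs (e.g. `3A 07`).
L0: cmp op=0xc:4|rd=1:3|rs=7:3|pad=0:6 ⇒ 0xc3c0 ⇒ big c3 c0

C3 C0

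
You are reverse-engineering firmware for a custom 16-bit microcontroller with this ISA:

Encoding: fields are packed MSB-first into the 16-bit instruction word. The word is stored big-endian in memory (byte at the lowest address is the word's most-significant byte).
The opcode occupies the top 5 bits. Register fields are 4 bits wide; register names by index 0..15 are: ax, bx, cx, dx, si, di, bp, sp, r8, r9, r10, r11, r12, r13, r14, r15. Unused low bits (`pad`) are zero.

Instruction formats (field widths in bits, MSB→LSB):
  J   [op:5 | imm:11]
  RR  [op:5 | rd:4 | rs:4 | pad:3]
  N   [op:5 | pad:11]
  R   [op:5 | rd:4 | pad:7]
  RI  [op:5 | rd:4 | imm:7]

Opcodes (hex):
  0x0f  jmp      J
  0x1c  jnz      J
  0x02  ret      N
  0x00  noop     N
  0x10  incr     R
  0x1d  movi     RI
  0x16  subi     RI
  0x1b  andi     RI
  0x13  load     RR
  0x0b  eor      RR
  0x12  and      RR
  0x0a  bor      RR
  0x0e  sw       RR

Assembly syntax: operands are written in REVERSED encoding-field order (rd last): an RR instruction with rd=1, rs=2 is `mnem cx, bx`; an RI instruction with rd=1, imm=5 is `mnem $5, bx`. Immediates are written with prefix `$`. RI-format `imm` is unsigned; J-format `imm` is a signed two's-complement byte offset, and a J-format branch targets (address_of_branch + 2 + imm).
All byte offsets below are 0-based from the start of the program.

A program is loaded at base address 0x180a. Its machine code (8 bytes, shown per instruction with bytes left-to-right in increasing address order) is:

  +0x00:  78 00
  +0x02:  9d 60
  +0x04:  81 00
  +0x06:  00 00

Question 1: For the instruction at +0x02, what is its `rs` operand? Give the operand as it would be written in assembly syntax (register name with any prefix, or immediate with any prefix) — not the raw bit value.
+0x02: 9d 60 ⇒ word 0x9d60 (big)
  top 5b → 0x13 → load [RR]
  rd@[10:7]=0xa ⇒ r10
  rs@[6:3]=0xc ⇒ r12

r12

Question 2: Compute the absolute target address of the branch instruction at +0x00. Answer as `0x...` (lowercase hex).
0x180c

+0x00: 78 00 ⇒ word 0x7800 (big)
  opcode bits[15:11]=0xf: jmp/J
  [10:0] imm=0 = $0
  target = base 0x180a + off 0x00 + 2 + imm 0 = 0x180c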